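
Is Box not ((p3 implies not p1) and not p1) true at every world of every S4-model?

Invalid (countermodel exists)

Tableau for the negation not Box not ((p3 implies not p1) and not p1):
1. not Box not ((p3 implies not p1) and not p1), 0
2. (p3 implies not p1) and not p1, 1   [neg-Box-rule on 1: fresh world 1, 0R1]
3. p3 implies not p1, 1   [and-rule on 2]
4. not p1, 1   [and-rule on 2]
Accessibility: 0R0, 0R1, 1R1
The negation has an open branch (countermodel exists).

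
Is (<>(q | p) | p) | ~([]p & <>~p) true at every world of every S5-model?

Valid in S5

Tableau for the negation ~((<>(q | p) | p) | ~([]p & <>~p)):
1. ~((<>(q | p) | p) | ~([]p & <>~p)), 0
2. ~(<>(q | p) | p), 0
3. []p & <>~p, 0
4. ~<>(q | p), 0
5. ~p, 0
6. []p, 0
7. <>~p, 0
8. ~(q | p), 0
9. ~q, 0
10. p, 0
Accessibility: 0R0
Branch closes: p and ~p both at 0.
All branches of the negation close; one closing branch shown above.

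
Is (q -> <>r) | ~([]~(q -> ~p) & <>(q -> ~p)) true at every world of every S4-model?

Yes, valid

Tableau for the negation ~((q -> <>r) | ~([]~(q -> ~p) & <>(q -> ~p))):
1. ~((q -> <>r) | ~([]~(q -> ~p) & <>(q -> ~p))), w0
2. ~(q -> <>r), w0
3. []~(q -> ~p) & <>(q -> ~p), w0
4. q, w0
5. ~<>r, w0
6. []~(q -> ~p), w0
7. <>(q -> ~p), w0
8. ~r, w0
9. ~(q -> ~p), w0
10. p, w0
11. q -> ~p, w1
12. ~r, w1
13. ~(q -> ~p), w1
14. q, w1
15. p, w1
16. ~p, w1
Accessibility: w0Rw0, w0Rw1, w1Rw1
Branch closes: p and ~p both at w1.
Every branch of the negation's tableau closes; the branch above is one of them.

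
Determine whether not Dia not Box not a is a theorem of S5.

No, not valid

Tableau for the negation Dia not Box not a:
1. Dia not Box not a, w0
2. not Box not a, w1
3. a, w2
Accessibility: w0Rw0, w0Rw1, w0Rw2, w1Rw0, w1Rw1, w1Rw2, w2Rw0, w2Rw1, w2Rw2
The negation has an open branch (countermodel exists).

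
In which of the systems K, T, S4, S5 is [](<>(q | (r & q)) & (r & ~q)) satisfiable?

K-tableau for the formula:
1. [](<>(q | (r & q)) & (r & ~q)), w0
Complete open branch: satisfiable in K.
T-tableau for the formula:
1. [](<>(q | (r & q)) & (r & ~q)), w0
2. <>(q | (r & q)) & (r & ~q), w0
3. <>(q | (r & q)), w0
4. r & ~q, w0
5. r, w0
6. ~q, w0
7. q | (r & q), w1
8. <>(q | (r & q)) & (r & ~q), w1
9. <>(q | (r & q)), w1
10. r & ~q, w1
11. r, w1
12. ~q, w1
13. r & q, w1
14. q, w1
Accessibility: w0Rw0, w0Rw1, w1Rw1
Branch closes: q and ~q both at w1.
Every branch closes (one shown): unsatisfiable in T, hence also in S4, S5 (every S4/S5-frame is a T-frame).

K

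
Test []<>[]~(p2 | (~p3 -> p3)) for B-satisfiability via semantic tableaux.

1. []<>[]~(p2 | (~p3 -> p3)), w0
2. <>[]~(p2 | (~p3 -> p3)), w0
3. []~(p2 | (~p3 -> p3)), w1
4. <>[]~(p2 | (~p3 -> p3)), w1
5. ~(p2 | (~p3 -> p3)), w0
6. ~p2, w0
7. ~(~p3 -> p3), w0
8. ~p3, w0
9. ~(p2 | (~p3 -> p3)), w1
10. ~p2, w1
11. ~(~p3 -> p3), w1
12. ~p3, w1
13. []~(p2 | (~p3 -> p3)), w2
14. ~(p2 | (~p3 -> p3)), w2
15. ~p2, w2
16. ~(~p3 -> p3), w2
17. ~p3, w2
Accessibility: w0Rw0, w0Rw1, w1Rw0, w1Rw1, w1Rw2, w2Rw1, w2Rw2

Satisfiable (open branch found)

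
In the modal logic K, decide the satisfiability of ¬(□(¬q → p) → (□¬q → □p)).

1. ¬(□(¬q → p) → (□¬q → □p)), 0
2. □(¬q → p), 0
3. ¬(□¬q → □p), 0
4. □¬q, 0
5. ¬□p, 0
6. ¬p, 1
7. ¬q → p, 1
8. ¬q, 1
9. p, 1
Accessibility: 0R1
Branch closes: p and ¬p both at 1.
Every branch closes; the branch above is one of them.

No, unsatisfiable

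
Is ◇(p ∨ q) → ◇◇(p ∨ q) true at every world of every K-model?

Invalid (countermodel exists)

Tableau for the negation ¬(◇(p ∨ q) → ◇◇(p ∨ q)):
1. ¬(◇(p ∨ q) → ◇◇(p ∨ q)), u
2. ◇(p ∨ q), u
3. ¬◇◇(p ∨ q), u
4. p ∨ q, v
5. ¬◇(p ∨ q), v
6. q, v
Accessibility: uRv
The negation has an open branch (countermodel exists).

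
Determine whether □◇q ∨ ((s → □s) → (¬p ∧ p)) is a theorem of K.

Tableau for the negation ¬(□◇q ∨ ((s → □s) → (¬p ∧ p))):
1. ¬(□◇q ∨ ((s → □s) → (¬p ∧ p))), u
2. ¬□◇q, u   [¬∨-rule on 1]
3. ¬((s → □s) → (¬p ∧ p)), u   [¬∨-rule on 1]
4. s → □s, u   [¬→-rule on 3]
5. ¬(¬p ∧ p), u   [¬→-rule on 3]
6. □s, u   [→-rule on 4 (branches; this branch)]
7. ¬p, u   [¬∧-rule on 5 (branches; this branch)]
8. ¬◇q, v   [¬□-rule on 2: fresh world v, uRv]
9. s, v   [□-rule on 6 via uRv]
Accessibility: uRv
The negation has an open branch (countermodel exists).

Invalid (countermodel exists)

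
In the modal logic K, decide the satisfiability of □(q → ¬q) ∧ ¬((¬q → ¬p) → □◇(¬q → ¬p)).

1. □(q → ¬q) ∧ ¬((¬q → ¬p) → □◇(¬q → ¬p)), u
2. □(q → ¬q), u
3. ¬((¬q → ¬p) → □◇(¬q → ¬p)), u
4. ¬q → ¬p, u
5. ¬□◇(¬q → ¬p), u
6. ¬p, u
7. ¬◇(¬q → ¬p), v
8. q → ¬q, v
9. ¬q, v
Accessibility: uRv

Satisfiable (open branch found)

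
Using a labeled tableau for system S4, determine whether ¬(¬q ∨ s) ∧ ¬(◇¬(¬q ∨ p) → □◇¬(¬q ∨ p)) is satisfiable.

Yes, satisfiable

1. ¬(¬q ∨ s) ∧ ¬(◇¬(¬q ∨ p) → □◇¬(¬q ∨ p)), u
2. ¬(¬q ∨ s), u
3. ¬(◇¬(¬q ∨ p) → □◇¬(¬q ∨ p)), u
4. q, u
5. ¬s, u
6. ◇¬(¬q ∨ p), u
7. ¬□◇¬(¬q ∨ p), u
8. ¬(¬q ∨ p), v
9. q, v
10. ¬p, v
11. ¬◇¬(¬q ∨ p), w
12. ¬q ∨ p, w
13. p, w
Accessibility: uRu, uRv, uRw, vRv, wRw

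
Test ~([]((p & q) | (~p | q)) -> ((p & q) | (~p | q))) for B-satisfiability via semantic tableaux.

Unsatisfiable (every branch closes)

1. ~([]((p & q) | (~p | q)) -> ((p & q) | (~p | q))), w0
2. []((p & q) | (~p | q)), w0   [~->-rule on 1]
3. ~((p & q) | (~p | q)), w0   [~->-rule on 1]
4. ~(p & q), w0   [~|-rule on 3]
5. ~(~p | q), w0   [~|-rule on 3]
6. p, w0   [~|-rule on 5]
7. ~q, w0   [~|-rule on 5]
8. (p & q) | (~p | q), w0   [[]-rule on 2 via w0Rw0]
9. ~p | q, w0   [|-rule on 8 (branches; this branch)]
10. q, w0   [|-rule on 9 (branches; this branch)]
Accessibility: w0Rw0
Branch closes: q and ~q both at w0.
All branches of the tableau close; one closing branch shown above.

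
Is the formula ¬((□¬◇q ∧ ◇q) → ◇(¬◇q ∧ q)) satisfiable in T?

Unsatisfiable (every branch closes)

1. ¬((□¬◇q ∧ ◇q) → ◇(¬◇q ∧ q)), 0
2. □¬◇q ∧ ◇q, 0
3. ¬◇(¬◇q ∧ q), 0
4. □¬◇q, 0
5. ◇q, 0
6. ¬(¬◇q ∧ q), 0
7. ¬◇q, 0
8. ¬q, 0
9. q, 1
10. ¬(¬◇q ∧ q), 1
11. ¬◇q, 1
12. ¬q, 1
Accessibility: 0R0, 0R1, 1R1
Branch closes: q and ¬q both at 1.
All branches of the tableau close; one closing branch shown above.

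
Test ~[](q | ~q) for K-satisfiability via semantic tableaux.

1. ~[](q | ~q), w0
2. ~(q | ~q), w1
3. ~q, w1
4. q, w1
Accessibility: w0Rw1
Branch closes: q and ~q both at w1.
Every branch closes; the branch above is one of them.

Unsatisfiable (every branch closes)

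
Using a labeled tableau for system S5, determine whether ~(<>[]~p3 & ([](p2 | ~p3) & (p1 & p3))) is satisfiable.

Satisfiable (open branch found)

1. ~(<>[]~p3 & ([](p2 | ~p3) & (p1 & p3))), w0
2. ~([](p2 | ~p3) & (p1 & p3)), w0   [~&-rule on 1 (branches; this branch)]
3. ~(p1 & p3), w0   [~&-rule on 2 (branches; this branch)]
4. ~p3, w0   [~&-rule on 3 (branches; this branch)]
Accessibility: w0Rw0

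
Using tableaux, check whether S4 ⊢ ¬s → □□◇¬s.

Tableau for the negation ¬(¬s → □□◇¬s):
1. ¬(¬s → □□◇¬s), u
2. ¬s, u   [¬→-rule on 1]
3. ¬□□◇¬s, u   [¬→-rule on 1]
4. ¬□◇¬s, v   [¬□-rule on 3: fresh world v, uRv]
5. ¬◇¬s, w   [¬□-rule on 4: fresh world w, vRw]
6. s, w   [¬◇-rule on 5 via wRw]
Accessibility: uRu, uRv, uRw, vRv, vRw, wRw
The negation has an open branch (countermodel exists).

Invalid (countermodel exists)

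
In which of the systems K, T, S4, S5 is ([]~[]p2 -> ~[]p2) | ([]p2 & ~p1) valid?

T, S4, S5

T-tableau for the negation ~(([]~[]p2 -> ~[]p2) | ([]p2 & ~p1)):
1. ~(([]~[]p2 -> ~[]p2) | ([]p2 & ~p1)), 0
2. ~([]~[]p2 -> ~[]p2), 0
3. ~([]p2 & ~p1), 0
4. []~[]p2, 0
5. []p2, 0
6. ~[]p2, 0
7. p2, 0
8. p1, 0
9. ~p2, 1
10. ~[]p2, 1
11. p2, 1
Accessibility: 0R0, 0R1, 1R1
Branch closes: p2 and ~p2 both at 1.
Every branch closes (one shown): valid in T, hence also in S4, S5 (every theorem of T is a theorem of S4 and S5).
K-tableau for the negation ~(([]~[]p2 -> ~[]p2) | ([]p2 & ~p1)):
1. ~(([]~[]p2 -> ~[]p2) | ([]p2 & ~p1)), 0
2. ~([]~[]p2 -> ~[]p2), 0
3. ~([]p2 & ~p1), 0
4. []~[]p2, 0
5. []p2, 0
6. p1, 0
Complete open branch: countermodel on a K-frame, so not valid in K.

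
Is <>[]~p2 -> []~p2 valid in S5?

Yes, valid

Tableau for the negation ~(<>[]~p2 -> []~p2):
1. ~(<>[]~p2 -> []~p2), w0
2. <>[]~p2, w0   [~->-rule on 1]
3. ~[]~p2, w0   [~->-rule on 1]
4. []~p2, w1   [<>-rule on 2: fresh world w1, w0Rw1]
5. ~p2, w0   [[]-rule on 4 via w1Rw0]
6. ~p2, w1   [[]-rule on 4 via w1Rw1]
7. p2, w2   [~[]-rule on 3: fresh world w2, w0Rw2]
8. ~p2, w2   [[]-rule on 4 via w1Rw2]
Accessibility: w0Rw0, w0Rw1, w0Rw2, w1Rw0, w1Rw1, w1Rw2, w2Rw0, w2Rw1, w2Rw2
Branch closes: p2 and ~p2 both at w2.
All branches of the negation close; one closing branch shown above.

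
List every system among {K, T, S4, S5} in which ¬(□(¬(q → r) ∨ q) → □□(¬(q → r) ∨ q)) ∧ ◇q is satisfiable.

S4-tableau for the formula:
1. ¬(□(¬(q → r) ∨ q) → □□(¬(q → r) ∨ q)) ∧ ◇q, w0
2. ¬(□(¬(q → r) ∨ q) → □□(¬(q → r) ∨ q)), w0
3. ◇q, w0
4. □(¬(q → r) ∨ q), w0
5. ¬□□(¬(q → r) ∨ q), w0
6. ¬(q → r) ∨ q, w0
7. ¬(q → r), w0
8. q, w0
9. ¬r, w0
10. q, w1
11. ¬(q → r) ∨ q, w1
12. ¬(q → r), w1
13. ¬r, w1
14. ¬□(¬(q → r) ∨ q), w2
15. ¬(q → r) ∨ q, w2
16. ¬(q → r), w2
17. q, w2
18. ¬r, w2
19. ¬(¬(q → r) ∨ q), w3
20. q → r, w3
21. ¬q, w3
22. ¬(q → r) ∨ q, w3
23. r, w3
24. ¬(q → r), w3
25. q, w3
26. ¬r, w3
Accessibility: w0Rw0, w0Rw1, w0Rw2, w0Rw3, w1Rw1, w2Rw2, w2Rw3, w3Rw3
Branch closes: q and ¬q both at w3.
Every branch closes (one shown): unsatisfiable in S4, hence also in S5 (every S5-frame is an S4-frame).
T-tableau for the formula:
1. ¬(□(¬(q → r) ∨ q) → □□(¬(q → r) ∨ q)) ∧ ◇q, w0
2. ¬(□(¬(q → r) ∨ q) → □□(¬(q → r) ∨ q)), w0
3. ◇q, w0
4. □(¬(q → r) ∨ q), w0
5. ¬□□(¬(q → r) ∨ q), w0
6. ¬(q → r) ∨ q, w0
7. q, w0
8. q, w1
9. ¬(q → r) ∨ q, w1
10. ¬□(¬(q → r) ∨ q), w2
11. ¬(q → r) ∨ q, w2
12. q, w2
13. ¬(¬(q → r) ∨ q), w3
14. q → r, w3
15. ¬q, w3
16. r, w3
Accessibility: w0Rw0, w0Rw1, w0Rw2, w1Rw1, w2Rw2, w2Rw3, w3Rw3
Complete open branch: satisfiable in T, hence also in K (this T-model is also a K-model).

K, T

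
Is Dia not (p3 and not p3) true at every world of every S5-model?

Tableau for the negation not Dia not (p3 and not p3):
1. not Dia not (p3 and not p3), u
2. p3 and not p3, u   [neg-Dia-rule on 1 via uRu]
3. p3, u   [and-rule on 2]
4. not p3, u   [and-rule on 2]
Accessibility: uRu
Branch closes: p3 and not p3 both at u.
All branches of the negation close; one closing branch shown above.

Yes, valid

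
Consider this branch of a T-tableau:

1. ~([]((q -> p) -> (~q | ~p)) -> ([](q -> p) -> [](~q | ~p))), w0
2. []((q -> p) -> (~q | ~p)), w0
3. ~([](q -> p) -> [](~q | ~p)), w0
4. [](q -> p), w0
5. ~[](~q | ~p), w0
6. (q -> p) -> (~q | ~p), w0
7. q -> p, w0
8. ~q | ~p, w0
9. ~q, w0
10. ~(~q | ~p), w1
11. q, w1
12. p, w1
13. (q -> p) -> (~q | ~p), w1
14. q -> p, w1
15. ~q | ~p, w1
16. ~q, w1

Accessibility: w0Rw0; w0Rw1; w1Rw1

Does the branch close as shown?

Closed

Both q and ~q appear at w1.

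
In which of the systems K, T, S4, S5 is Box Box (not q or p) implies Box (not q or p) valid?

T-tableau for the negation not (Box Box (not q or p) implies Box (not q or p)):
1. not (Box Box (not q or p) implies Box (not q or p)), 0
2. Box Box (not q or p), 0
3. not Box (not q or p), 0
4. Box (not q or p), 0
5. not q or p, 0
6. p, 0
7. not (not q or p), 1
8. q, 1
9. not p, 1
10. Box (not q or p), 1
11. not q or p, 1
12. p, 1
Accessibility: 0R0, 0R1, 1R1
Branch closes: p and not p both at 1.
Every branch closes (one shown): valid in T, hence also in S4, S5 (every theorem of T is a theorem of S4 and S5).
K-tableau for the negation not (Box Box (not q or p) implies Box (not q or p)):
1. not (Box Box (not q or p) implies Box (not q or p)), 0
2. Box Box (not q or p), 0
3. not Box (not q or p), 0
4. not (not q or p), 1
5. q, 1
6. not p, 1
7. Box (not q or p), 1
Accessibility: 0R1
Complete open branch: countermodel on a K-frame, so not valid in K.

T, S4, S5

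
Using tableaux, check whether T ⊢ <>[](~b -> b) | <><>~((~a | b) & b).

Yes, valid

Tableau for the negation ~(<>[](~b -> b) | <><>~((~a | b) & b)):
1. ~(<>[](~b -> b) | <><>~((~a | b) & b)), u
2. ~<>[](~b -> b), u
3. ~<><>~((~a | b) & b), u
4. ~[](~b -> b), u
5. ~<>~((~a | b) & b), u
6. (~a | b) & b, u
7. ~a | b, u
8. b, u
9. ~(~b -> b), v
10. ~b, v
11. ~[](~b -> b), v
12. ~<>~((~a | b) & b), v
13. (~a | b) & b, v
14. ~a | b, v
15. b, v
Accessibility: uRu, uRv, vRv
Branch closes: b and ~b both at v.
All branches of the negation close; one closing branch shown above.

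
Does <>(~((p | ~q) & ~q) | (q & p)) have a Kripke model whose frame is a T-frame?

Satisfiable

1. <>(~((p | ~q) & ~q) | (q & p)), 0
2. ~((p | ~q) & ~q) | (q & p), 1
3. q & p, 1
4. q, 1
5. p, 1
Accessibility: 0R0, 0R1, 1R1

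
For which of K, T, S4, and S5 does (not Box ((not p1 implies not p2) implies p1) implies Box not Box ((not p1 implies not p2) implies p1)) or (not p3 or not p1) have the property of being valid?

S4-tableau for the negation not ((not Box ((not p1 implies not p2) implies p1) implies Box not Box ((not p1 implies not p2) implies p1)) or (not p3 or not p1)):
1. not ((not Box ((not p1 implies not p2) implies p1) implies Box not Box ((not p1 implies not p2) implies p1)) or (not p3 or not p1)), 0
2. not (not Box ((not p1 implies not p2) implies p1) implies Box not Box ((not p1 implies not p2) implies p1)), 0
3. not (not p3 or not p1), 0
4. not Box ((not p1 implies not p2) implies p1), 0
5. not Box not Box ((not p1 implies not p2) implies p1), 0
6. p3, 0
7. p1, 0
8. not ((not p1 implies not p2) implies p1), 1
9. not p1 implies not p2, 1
10. not p1, 1
11. not p2, 1
12. Box ((not p1 implies not p2) implies p1), 2
13. (not p1 implies not p2) implies p1, 2
14. p1, 2
Accessibility: 0R0, 0R1, 0R2, 1R1, 2R2
Complete open branch: countermodel on an S4-frame, so not valid in S4, nor in K, T (the same frame is also a K-frame and a T-frame).
S5-tableau for the negation not ((not Box ((not p1 implies not p2) implies p1) implies Box not Box ((not p1 implies not p2) implies p1)) or (not p3 or not p1)):
1. not ((not Box ((not p1 implies not p2) implies p1) implies Box not Box ((not p1 implies not p2) implies p1)) or (not p3 or not p1)), 0
2. not (not Box ((not p1 implies not p2) implies p1) implies Box not Box ((not p1 implies not p2) implies p1)), 0
3. not (not p3 or not p1), 0
4. not Box ((not p1 implies not p2) implies p1), 0
5. not Box not Box ((not p1 implies not p2) implies p1), 0
6. p3, 0
7. p1, 0
8. not ((not p1 implies not p2) implies p1), 1
9. not p1 implies not p2, 1
10. not p1, 1
11. not p2, 1
12. Box ((not p1 implies not p2) implies p1), 2
13. (not p1 implies not p2) implies p1, 0
14. (not p1 implies not p2) implies p1, 1
15. (not p1 implies not p2) implies p1, 2
16. not (not p1 implies not p2), 1
17. p2, 1
Accessibility: 0R0, 0R1, 0R2, 1R0, 1R1, 1R2, 2R0, 2R1, 2R2
Branch closes: p2 and not p2 both at 1.
Every branch closes (one shown): valid in S5.

S5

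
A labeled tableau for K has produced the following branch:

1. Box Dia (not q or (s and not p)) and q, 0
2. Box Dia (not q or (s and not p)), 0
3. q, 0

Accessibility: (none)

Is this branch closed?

No atom appears with both signs at the same world.

Not closed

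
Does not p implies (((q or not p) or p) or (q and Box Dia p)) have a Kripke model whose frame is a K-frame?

Yes, satisfiable

1. not p implies (((q or not p) or p) or (q and Box Dia p)), u
2. ((q or not p) or p) or (q and Box Dia p), u   [implies-rule on 1 (branches; this branch)]
3. q and Box Dia p, u   [or-rule on 2 (branches; this branch)]
4. q, u   [and-rule on 3]
5. Box Dia p, u   [and-rule on 3]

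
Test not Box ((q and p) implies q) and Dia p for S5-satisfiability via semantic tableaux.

No, unsatisfiable

1. not Box ((q and p) implies q) and Dia p, w0
2. not Box ((q and p) implies q), w0   [and-rule on 1]
3. Dia p, w0   [and-rule on 1]
4. not ((q and p) implies q), w1   [neg-Box-rule on 2: fresh world w1, w0Rw1]
5. q and p, w1   [neg-implies-rule on 4]
6. not q, w1   [neg-implies-rule on 4]
7. q, w1   [and-rule on 5]
8. p, w1   [and-rule on 5]
Accessibility: w0Rw0, w0Rw1, w1Rw0, w1Rw1
Branch closes: q and not q both at w1.
(One branch shown.) All branches close.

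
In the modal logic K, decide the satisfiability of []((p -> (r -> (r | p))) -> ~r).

Yes, satisfiable

1. []((p -> (r -> (r | p))) -> ~r), u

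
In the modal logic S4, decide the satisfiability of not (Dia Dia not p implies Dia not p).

1. not (Dia Dia not p implies Dia not p), u
2. Dia Dia not p, u   [neg-implies-rule on 1]
3. not Dia not p, u   [neg-implies-rule on 1]
4. p, u   [neg-Dia-rule on 3 via uRu]
5. Dia not p, v   [Dia-rule on 2: fresh world v, uRv]
6. p, v   [neg-Dia-rule on 3 via uRv]
7. not p, w   [Dia-rule on 5: fresh world w, vRw]
8. p, w   [neg-Dia-rule on 3 via uRw]
Accessibility: uRu, uRv, uRw, vRv, vRw, wRw
Branch closes: p and not p both at w.
(One branch shown.) All branches close.

No, unsatisfiable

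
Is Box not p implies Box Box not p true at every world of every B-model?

Invalid (countermodel exists)

Tableau for the negation not (Box not p implies Box Box not p):
1. not (Box not p implies Box Box not p), 0
2. Box not p, 0   [neg-implies-rule on 1]
3. not Box Box not p, 0   [neg-implies-rule on 1]
4. not p, 0   [Box-rule on 2 via 0R0]
5. not Box not p, 1   [neg-Box-rule on 3: fresh world 1, 0R1]
6. not p, 1   [Box-rule on 2 via 0R1]
7. p, 2   [neg-Box-rule on 5: fresh world 2, 1R2]
Accessibility: 0R0, 0R1, 1R0, 1R1, 1R2, 2R1, 2R2
The negation has an open branch (countermodel exists).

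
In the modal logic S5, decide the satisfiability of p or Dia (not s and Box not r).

Yes, satisfiable

1. p or Dia (not s and Box not r), u
2. Dia (not s and Box not r), u   [or-rule on 1 (branches; this branch)]
3. not s and Box not r, v   [Dia-rule on 2: fresh world v, uRv]
4. not s, v   [and-rule on 3]
5. Box not r, v   [and-rule on 3]
6. not r, u   [Box-rule on 5 via vRu]
7. not r, v   [Box-rule on 5 via vRv]
Accessibility: uRu, uRv, vRu, vRv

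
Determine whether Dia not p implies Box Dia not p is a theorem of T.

Tableau for the negation not (Dia not p implies Box Dia not p):
1. not (Dia not p implies Box Dia not p), u
2. Dia not p, u
3. not Box Dia not p, u
4. not p, v
5. not Dia not p, w
6. p, w
Accessibility: uRu, uRv, uRw, vRv, wRw
The negation has an open branch (countermodel exists).

Not valid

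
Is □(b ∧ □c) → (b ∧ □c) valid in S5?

Yes, valid

Tableau for the negation ¬(□(b ∧ □c) → (b ∧ □c)):
1. ¬(□(b ∧ □c) → (b ∧ □c)), u
2. □(b ∧ □c), u
3. ¬(b ∧ □c), u
4. b ∧ □c, u
5. b, u
6. □c, u
7. c, u
8. ¬□c, u
9. ¬c, v
10. b ∧ □c, v
11. b, v
12. □c, v
13. c, v
Accessibility: uRu, uRv, vRu, vRv
Branch closes: c and ¬c both at v.
Every branch of the negation's tableau closes; the branch above is one of them.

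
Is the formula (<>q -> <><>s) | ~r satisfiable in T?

1. (<>q -> <><>s) | ~r, u
2. ~r, u
Accessibility: uRu

Satisfiable (open branch found)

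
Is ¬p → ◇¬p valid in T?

Yes, valid

Tableau for the negation ¬(¬p → ◇¬p):
1. ¬(¬p → ◇¬p), u
2. ¬p, u   [¬→-rule on 1]
3. ¬◇¬p, u   [¬→-rule on 1]
4. p, u   [¬◇-rule on 3 via uRu]
Accessibility: uRu
Branch closes: p and ¬p both at u.
All branches of the negation close; one closing branch shown above.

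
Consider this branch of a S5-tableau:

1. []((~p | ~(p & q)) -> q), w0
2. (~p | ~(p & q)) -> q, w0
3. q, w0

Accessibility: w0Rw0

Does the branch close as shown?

No atom appears with both signs at the same world.

No, open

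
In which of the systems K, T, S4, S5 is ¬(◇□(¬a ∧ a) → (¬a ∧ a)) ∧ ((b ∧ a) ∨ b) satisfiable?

T-tableau for the formula:
1. ¬(◇□(¬a ∧ a) → (¬a ∧ a)) ∧ ((b ∧ a) ∨ b), u
2. ¬(◇□(¬a ∧ a) → (¬a ∧ a)), u
3. (b ∧ a) ∨ b, u
4. ◇□(¬a ∧ a), u
5. ¬(¬a ∧ a), u
6. b ∧ a, u
7. b, u
8. a, u
9. □(¬a ∧ a), v
10. ¬a ∧ a, v
11. ¬a, v
12. a, v
Accessibility: uRu, uRv, vRv
Branch closes: a and ¬a both at v.
Every branch closes (one shown): unsatisfiable in T, hence also in S4, S5 (every S4/S5-frame is a T-frame).
K-tableau for the formula:
1. ¬(◇□(¬a ∧ a) → (¬a ∧ a)) ∧ ((b ∧ a) ∨ b), u
2. ¬(◇□(¬a ∧ a) → (¬a ∧ a)), u
3. (b ∧ a) ∨ b, u
4. ◇□(¬a ∧ a), u
5. ¬(¬a ∧ a), u
6. b, u
7. ¬a, u
8. □(¬a ∧ a), v
Accessibility: uRv
Complete open branch: satisfiable in K.

K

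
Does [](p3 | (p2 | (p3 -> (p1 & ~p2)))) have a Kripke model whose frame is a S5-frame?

Satisfiable

1. [](p3 | (p2 | (p3 -> (p1 & ~p2)))), 0
2. p3 | (p2 | (p3 -> (p1 & ~p2))), 0
3. p2 | (p3 -> (p1 & ~p2)), 0
4. p3 -> (p1 & ~p2), 0
5. p1 & ~p2, 0
6. p1, 0
7. ~p2, 0
Accessibility: 0R0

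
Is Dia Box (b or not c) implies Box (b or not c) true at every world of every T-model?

Tableau for the negation not (Dia Box (b or not c) implies Box (b or not c)):
1. not (Dia Box (b or not c) implies Box (b or not c)), u
2. Dia Box (b or not c), u   [neg-implies-rule on 1]
3. not Box (b or not c), u   [neg-implies-rule on 1]
4. Box (b or not c), v   [Dia-rule on 2: fresh world v, uRv]
5. b or not c, v   [Box-rule on 4 via vRv]
6. not c, v   [or-rule on 5 (branches; this branch)]
7. not (b or not c), w   [neg-Box-rule on 3: fresh world w, uRw]
8. not b, w   [neg-or-rule on 7]
9. c, w   [neg-or-rule on 7]
Accessibility: uRu, uRv, uRw, vRv, wRw
The negation has an open branch (countermodel exists).

No, not valid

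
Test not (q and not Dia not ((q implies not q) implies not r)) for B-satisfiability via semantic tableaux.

1. not (q and not Dia not ((q implies not q) implies not r)), u
2. Dia not ((q implies not q) implies not r), u
3. not ((q implies not q) implies not r), v
4. q implies not q, v
5. r, v
6. not q, v
Accessibility: uRu, uRv, vRu, vRv

Satisfiable (open branch found)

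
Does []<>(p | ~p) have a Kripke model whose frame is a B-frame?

Satisfiable (open branch found)

1. []<>(p | ~p), w0
2. <>(p | ~p), w0
3. p | ~p, w1
4. <>(p | ~p), w1
5. ~p, w1
6. p | ~p, w2
7. ~p, w2
Accessibility: w0Rw0, w0Rw1, w1Rw0, w1Rw1, w1Rw2, w2Rw1, w2Rw2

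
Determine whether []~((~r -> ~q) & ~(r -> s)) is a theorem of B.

Not valid

Tableau for the negation ~[]~((~r -> ~q) & ~(r -> s)):
1. ~[]~((~r -> ~q) & ~(r -> s)), 0
2. (~r -> ~q) & ~(r -> s), 1
3. ~r -> ~q, 1
4. ~(r -> s), 1
5. r, 1
6. ~s, 1
7. ~q, 1
Accessibility: 0R0, 0R1, 1R0, 1R1
The negation has an open branch (countermodel exists).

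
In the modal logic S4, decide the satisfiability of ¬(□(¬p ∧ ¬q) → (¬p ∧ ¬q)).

1. ¬(□(¬p ∧ ¬q) → (¬p ∧ ¬q)), 0
2. □(¬p ∧ ¬q), 0
3. ¬(¬p ∧ ¬q), 0
4. ¬p ∧ ¬q, 0
5. ¬p, 0
6. ¬q, 0
7. q, 0
Accessibility: 0R0
Branch closes: q and ¬q both at 0.
All branches of the tableau close; one closing branch shown above.

No, unsatisfiable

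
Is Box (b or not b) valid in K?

Tableau for the negation not Box (b or not b):
1. not Box (b or not b), 0
2. not (b or not b), 1
3. not b, 1
4. b, 1
Accessibility: 0R1
Branch closes: b and not b both at 1.
All branches of the negation close; one closing branch shown above.

Valid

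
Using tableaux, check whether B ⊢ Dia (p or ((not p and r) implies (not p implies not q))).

Tableau for the negation not Dia (p or ((not p and r) implies (not p implies not q))):
1. not Dia (p or ((not p and r) implies (not p implies not q))), 0
2. not (p or ((not p and r) implies (not p implies not q))), 0
3. not p, 0
4. not ((not p and r) implies (not p implies not q)), 0
5. not p and r, 0
6. not (not p implies not q), 0
7. r, 0
8. q, 0
Accessibility: 0R0
The negation has an open branch (countermodel exists).

Not valid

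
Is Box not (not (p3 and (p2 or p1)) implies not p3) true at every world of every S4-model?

Not valid

Tableau for the negation not Box not (not (p3 and (p2 or p1)) implies not p3):
1. not Box not (not (p3 and (p2 or p1)) implies not p3), 0
2. not (p3 and (p2 or p1)) implies not p3, 1   [neg-Box-rule on 1: fresh world 1, 0R1]
3. not p3, 1   [implies-rule on 2 (branches; this branch)]
Accessibility: 0R0, 0R1, 1R1
The negation has an open branch (countermodel exists).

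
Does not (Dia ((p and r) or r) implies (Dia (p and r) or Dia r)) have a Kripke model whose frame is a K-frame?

No, unsatisfiable

1. not (Dia ((p and r) or r) implies (Dia (p and r) or Dia r)), u
2. Dia ((p and r) or r), u   [neg-implies-rule on 1]
3. not (Dia (p and r) or Dia r), u   [neg-implies-rule on 1]
4. not Dia (p and r), u   [neg-or-rule on 3]
5. not Dia r, u   [neg-or-rule on 3]
6. (p and r) or r, v   [Dia-rule on 2: fresh world v, uRv]
7. not (p and r), v   [neg-Dia-rule on 4 via uRv]
8. not r, v   [neg-Dia-rule on 5 via uRv]
9. p and r, v   [or-rule on 6 (branches; this branch)]
10. p, v   [and-rule on 9]
11. r, v   [and-rule on 9]
Accessibility: uRv
Branch closes: r and not r both at v.
All branches of the tableau close; one closing branch shown above.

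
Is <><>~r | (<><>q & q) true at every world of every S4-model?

Not valid

Tableau for the negation ~(<><>~r | (<><>q & q)):
1. ~(<><>~r | (<><>q & q)), w0
2. ~<><>~r, w0
3. ~(<><>q & q), w0
4. ~<>~r, w0
5. r, w0
6. ~q, w0
Accessibility: w0Rw0
The negation has an open branch (countermodel exists).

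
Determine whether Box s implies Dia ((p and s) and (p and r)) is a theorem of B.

Tableau for the negation not (Box s implies Dia ((p and s) and (p and r))):
1. not (Box s implies Dia ((p and s) and (p and r))), u
2. Box s, u
3. not Dia ((p and s) and (p and r)), u
4. s, u
5. not ((p and s) and (p and r)), u
6. not (p and r), u
7. not r, u
Accessibility: uRu
The negation has an open branch (countermodel exists).

Invalid (countermodel exists)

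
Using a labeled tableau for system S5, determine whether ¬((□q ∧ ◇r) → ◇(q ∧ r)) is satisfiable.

No, unsatisfiable

1. ¬((□q ∧ ◇r) → ◇(q ∧ r)), u
2. □q ∧ ◇r, u
3. ¬◇(q ∧ r), u
4. □q, u
5. ◇r, u
6. ¬(q ∧ r), u
7. q, u
8. ¬r, u
9. r, v
10. ¬(q ∧ r), v
11. q, v
12. ¬r, v
Accessibility: uRu, uRv, vRu, vRv
Branch closes: r and ¬r both at v.
All branches of the tableau close; one closing branch shown above.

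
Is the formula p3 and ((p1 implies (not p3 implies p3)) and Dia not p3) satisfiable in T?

Satisfiable

1. p3 and ((p1 implies (not p3 implies p3)) and Dia not p3), 0
2. p3, 0
3. (p1 implies (not p3 implies p3)) and Dia not p3, 0
4. p1 implies (not p3 implies p3), 0
5. Dia not p3, 0
6. not p3 implies p3, 0
7. not p3, 1
Accessibility: 0R0, 0R1, 1R1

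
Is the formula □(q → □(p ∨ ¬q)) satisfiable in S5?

Satisfiable (open branch found)

1. □(q → □(p ∨ ¬q)), w0
2. q → □(p ∨ ¬q), w0
3. □(p ∨ ¬q), w0
4. p ∨ ¬q, w0
5. ¬q, w0
Accessibility: w0Rw0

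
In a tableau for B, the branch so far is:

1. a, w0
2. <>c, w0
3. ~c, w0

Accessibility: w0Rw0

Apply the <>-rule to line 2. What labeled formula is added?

a fresh world w1 with w0Rw1, and c at w1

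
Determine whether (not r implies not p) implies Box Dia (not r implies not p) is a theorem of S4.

Invalid (countermodel exists)

Tableau for the negation not ((not r implies not p) implies Box Dia (not r implies not p)):
1. not ((not r implies not p) implies Box Dia (not r implies not p)), u
2. not r implies not p, u
3. not Box Dia (not r implies not p), u
4. not p, u
5. not Dia (not r implies not p), v
6. not (not r implies not p), v
7. not r, v
8. p, v
Accessibility: uRu, uRv, vRv
The negation has an open branch (countermodel exists).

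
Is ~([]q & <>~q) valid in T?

Yes, valid

Tableau for the negation []q & <>~q:
1. []q & <>~q, u
2. []q, u   [&-rule on 1]
3. <>~q, u   [&-rule on 1]
4. q, u   [[]-rule on 2 via uRu]
5. ~q, v   [<>-rule on 3: fresh world v, uRv]
6. q, v   [[]-rule on 2 via uRv]
Accessibility: uRu, uRv, vRv
Branch closes: q and ~q both at v.
All branches of the negation close; one closing branch shown above.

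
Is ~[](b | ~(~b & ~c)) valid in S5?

Invalid (countermodel exists)

Tableau for the negation [](b | ~(~b & ~c)):
1. [](b | ~(~b & ~c)), 0
2. b | ~(~b & ~c), 0   [[]-rule on 1 via 0R0]
3. ~(~b & ~c), 0   [|-rule on 2 (branches; this branch)]
4. c, 0   [~&-rule on 3 (branches; this branch)]
Accessibility: 0R0
The negation has an open branch (countermodel exists).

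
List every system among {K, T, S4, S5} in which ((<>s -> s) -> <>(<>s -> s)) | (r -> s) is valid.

K-tableau for the negation ~(((<>s -> s) -> <>(<>s -> s)) | (r -> s)):
1. ~(((<>s -> s) -> <>(<>s -> s)) | (r -> s)), w0
2. ~((<>s -> s) -> <>(<>s -> s)), w0
3. ~(r -> s), w0
4. <>s -> s, w0
5. ~<>(<>s -> s), w0
6. r, w0
7. ~s, w0
8. ~<>s, w0
Complete open branch: countermodel on a K-frame, so not valid in K.
T-tableau for the negation ~(((<>s -> s) -> <>(<>s -> s)) | (r -> s)):
1. ~(((<>s -> s) -> <>(<>s -> s)) | (r -> s)), w0
2. ~((<>s -> s) -> <>(<>s -> s)), w0
3. ~(r -> s), w0
4. <>s -> s, w0
5. ~<>(<>s -> s), w0
6. r, w0
7. ~s, w0
8. ~(<>s -> s), w0
9. <>s, w0
10. ~<>s, w0
11. s, w1
12. ~(<>s -> s), w1
13. <>s, w1
14. ~s, w1
Accessibility: w0Rw0, w0Rw1, w1Rw1
Branch closes: s and ~s both at w1.
Every branch closes (one shown): valid in T, hence also in S4, S5 (every theorem of T is a theorem of S4 and S5).

T, S4, S5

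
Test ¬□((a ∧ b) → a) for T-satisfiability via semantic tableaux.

No, unsatisfiable

1. ¬□((a ∧ b) → a), w0
2. ¬((a ∧ b) → a), w1
3. a ∧ b, w1
4. ¬a, w1
5. a, w1
6. b, w1
Accessibility: w0Rw0, w0Rw1, w1Rw1
Branch closes: a and ¬a both at w1.
All branches of the tableau close; one closing branch shown above.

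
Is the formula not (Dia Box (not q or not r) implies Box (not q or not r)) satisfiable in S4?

Yes, satisfiable

1. not (Dia Box (not q or not r) implies Box (not q or not r)), 0
2. Dia Box (not q or not r), 0
3. not Box (not q or not r), 0
4. Box (not q or not r), 1
5. not q or not r, 1
6. not r, 1
7. not (not q or not r), 2
8. q, 2
9. r, 2
Accessibility: 0R0, 0R1, 0R2, 1R1, 2R2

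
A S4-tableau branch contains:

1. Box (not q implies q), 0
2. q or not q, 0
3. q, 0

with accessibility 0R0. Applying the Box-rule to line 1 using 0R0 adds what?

not q implies q, 0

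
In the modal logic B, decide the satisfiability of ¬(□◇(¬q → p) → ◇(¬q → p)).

1. ¬(□◇(¬q → p) → ◇(¬q → p)), 0
2. □◇(¬q → p), 0
3. ¬◇(¬q → p), 0
4. ◇(¬q → p), 0
5. ¬(¬q → p), 0
6. ¬q, 0
7. ¬p, 0
8. ¬q → p, 1
9. ◇(¬q → p), 1
10. ¬(¬q → p), 1
11. ¬q, 1
12. ¬p, 1
13. p, 1
Accessibility: 0R0, 0R1, 1R0, 1R1
Branch closes: p and ¬p both at 1.
(One branch shown.) All branches close.

Unsatisfiable (every branch closes)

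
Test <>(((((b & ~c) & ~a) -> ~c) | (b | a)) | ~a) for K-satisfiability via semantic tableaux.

Yes, satisfiable

1. <>(((((b & ~c) & ~a) -> ~c) | (b | a)) | ~a), 0
2. ((((b & ~c) & ~a) -> ~c) | (b | a)) | ~a, 1
3. ~a, 1
Accessibility: 0R1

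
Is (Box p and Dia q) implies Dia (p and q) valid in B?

Valid in B

Tableau for the negation not ((Box p and Dia q) implies Dia (p and q)):
1. not ((Box p and Dia q) implies Dia (p and q)), 0
2. Box p and Dia q, 0
3. not Dia (p and q), 0
4. Box p, 0
5. Dia q, 0
6. not (p and q), 0
7. p, 0
8. not q, 0
9. q, 1
10. not (p and q), 1
11. p, 1
12. not q, 1
Accessibility: 0R0, 0R1, 1R0, 1R1
Branch closes: q and not q both at 1.
Every branch of the negation's tableau closes; the branch above is one of them.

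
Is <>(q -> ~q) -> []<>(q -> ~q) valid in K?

No, not valid

Tableau for the negation ~(<>(q -> ~q) -> []<>(q -> ~q)):
1. ~(<>(q -> ~q) -> []<>(q -> ~q)), w0
2. <>(q -> ~q), w0
3. ~[]<>(q -> ~q), w0
4. q -> ~q, w1
5. ~q, w1
6. ~<>(q -> ~q), w2
Accessibility: w0Rw1, w0Rw2
The negation has an open branch (countermodel exists).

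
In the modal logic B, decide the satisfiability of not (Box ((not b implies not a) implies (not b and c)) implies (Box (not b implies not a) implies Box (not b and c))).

Unsatisfiable (every branch closes)

1. not (Box ((not b implies not a) implies (not b and c)) implies (Box (not b implies not a) implies Box (not b and c))), u
2. Box ((not b implies not a) implies (not b and c)), u
3. not (Box (not b implies not a) implies Box (not b and c)), u
4. Box (not b implies not a), u
5. not Box (not b and c), u
6. (not b implies not a) implies (not b and c), u
7. not b implies not a, u
8. not b and c, u
9. not b, u
10. c, u
11. not a, u
12. not (not b and c), v
13. (not b implies not a) implies (not b and c), v
14. not b implies not a, v
15. not c, v
16. not (not b implies not a), v
17. not b, v
18. a, v
19. not a, v
Accessibility: uRu, uRv, vRu, vRv
Branch closes: a and not a both at v.
All branches of the tableau close; one closing branch shown above.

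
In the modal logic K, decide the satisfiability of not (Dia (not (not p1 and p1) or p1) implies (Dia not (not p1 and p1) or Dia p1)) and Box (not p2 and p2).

1. not (Dia (not (not p1 and p1) or p1) implies (Dia not (not p1 and p1) or Dia p1)) and Box (not p2 and p2), u
2. not (Dia (not (not p1 and p1) or p1) implies (Dia not (not p1 and p1) or Dia p1)), u   [and-rule on 1]
3. Box (not p2 and p2), u   [and-rule on 1]
4. Dia (not (not p1 and p1) or p1), u   [neg-implies-rule on 2]
5. not (Dia not (not p1 and p1) or Dia p1), u   [neg-implies-rule on 2]
6. not Dia not (not p1 and p1), u   [neg-or-rule on 5]
7. not Dia p1, u   [neg-or-rule on 5]
8. not (not p1 and p1) or p1, v   [Dia-rule on 4: fresh world v, uRv]
9. not p2 and p2, v   [Box-rule on 3 via uRv]
10. not p2, v   [and-rule on 9]
11. p2, v   [and-rule on 9]
Accessibility: uRv
Branch closes: p2 and not p2 both at v.
All branches of the tableau close; one closing branch shown above.

No, unsatisfiable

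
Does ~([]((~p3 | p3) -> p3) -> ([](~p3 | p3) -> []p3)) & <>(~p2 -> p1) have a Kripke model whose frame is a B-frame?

No, unsatisfiable

1. ~([]((~p3 | p3) -> p3) -> ([](~p3 | p3) -> []p3)) & <>(~p2 -> p1), w0
2. ~([]((~p3 | p3) -> p3) -> ([](~p3 | p3) -> []p3)), w0
3. <>(~p2 -> p1), w0
4. []((~p3 | p3) -> p3), w0
5. ~([](~p3 | p3) -> []p3), w0
6. [](~p3 | p3), w0
7. ~[]p3, w0
8. (~p3 | p3) -> p3, w0
9. ~p3 | p3, w0
10. p3, w0
11. ~p2 -> p1, w1
12. (~p3 | p3) -> p3, w1
13. ~p3 | p3, w1
14. p1, w1
15. p3, w1
16. ~p3, w2
17. (~p3 | p3) -> p3, w2
18. ~p3 | p3, w2
19. ~(~p3 | p3), w2
20. p3, w2
Accessibility: w0Rw0, w0Rw1, w0Rw2, w1Rw0, w1Rw1, w2Rw0, w2Rw2
Branch closes: p3 and ~p3 both at w2.
All branches of the tableau close; one closing branch shown above.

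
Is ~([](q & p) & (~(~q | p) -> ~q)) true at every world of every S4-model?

Invalid (countermodel exists)

Tableau for the negation [](q & p) & (~(~q | p) -> ~q):
1. [](q & p) & (~(~q | p) -> ~q), 0
2. [](q & p), 0
3. ~(~q | p) -> ~q, 0
4. q & p, 0
5. q, 0
6. p, 0
7. ~q | p, 0
Accessibility: 0R0
The negation has an open branch (countermodel exists).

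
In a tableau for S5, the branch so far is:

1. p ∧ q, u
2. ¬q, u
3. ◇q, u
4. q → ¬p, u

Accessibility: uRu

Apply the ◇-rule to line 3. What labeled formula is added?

a fresh world v with uRv, and q at v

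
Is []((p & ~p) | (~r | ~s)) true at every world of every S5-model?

Not valid

Tableau for the negation ~[]((p & ~p) | (~r | ~s)):
1. ~[]((p & ~p) | (~r | ~s)), u
2. ~((p & ~p) | (~r | ~s)), v
3. ~(p & ~p), v
4. ~(~r | ~s), v
5. r, v
6. s, v
7. p, v
Accessibility: uRu, uRv, vRu, vRv
The negation has an open branch (countermodel exists).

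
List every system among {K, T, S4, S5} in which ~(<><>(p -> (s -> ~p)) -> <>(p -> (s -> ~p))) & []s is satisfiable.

K, T

T-tableau for the formula:
1. ~(<><>(p -> (s -> ~p)) -> <>(p -> (s -> ~p))) & []s, u
2. ~(<><>(p -> (s -> ~p)) -> <>(p -> (s -> ~p))), u   [&-rule on 1]
3. []s, u   [&-rule on 1]
4. <><>(p -> (s -> ~p)), u   [~->-rule on 2]
5. ~<>(p -> (s -> ~p)), u   [~->-rule on 2]
6. s, u   [[]-rule on 3 via uRu]
7. ~(p -> (s -> ~p)), u   [~<>-rule on 5 via uRu]
8. p, u   [~->-rule on 7]
9. ~(s -> ~p), u   [~->-rule on 7]
10. <>(p -> (s -> ~p)), v   [<>-rule on 4: fresh world v, uRv]
11. s, v   [[]-rule on 3 via uRv]
12. ~(p -> (s -> ~p)), v   [~<>-rule on 5 via uRv]
13. p, v   [~->-rule on 12]
14. ~(s -> ~p), v   [~->-rule on 12]
15. p -> (s -> ~p), w   [<>-rule on 10: fresh world w, vRw]
16. s -> ~p, w   [->-rule on 15 (branches; this branch)]
17. ~p, w   [->-rule on 16 (branches; this branch)]
Accessibility: uRu, uRv, vRv, vRw, wRw
Complete open branch: satisfiable in T, hence also in K (this T-model is also a K-model).
S4-tableau for the formula:
1. ~(<><>(p -> (s -> ~p)) -> <>(p -> (s -> ~p))) & []s, u
2. ~(<><>(p -> (s -> ~p)) -> <>(p -> (s -> ~p))), u   [&-rule on 1]
3. []s, u   [&-rule on 1]
4. <><>(p -> (s -> ~p)), u   [~->-rule on 2]
5. ~<>(p -> (s -> ~p)), u   [~->-rule on 2]
6. s, u   [[]-rule on 3 via uRu]
7. ~(p -> (s -> ~p)), u   [~<>-rule on 5 via uRu]
8. p, u   [~->-rule on 7]
9. ~(s -> ~p), u   [~->-rule on 7]
10. <>(p -> (s -> ~p)), v   [<>-rule on 4: fresh world v, uRv]
11. s, v   [[]-rule on 3 via uRv]
12. ~(p -> (s -> ~p)), v   [~<>-rule on 5 via uRv]
13. p, v   [~->-rule on 12]
14. ~(s -> ~p), v   [~->-rule on 12]
15. p -> (s -> ~p), w   [<>-rule on 10: fresh world w, vRw]
16. s, w   [[]-rule on 3 via uRw]
17. ~(p -> (s -> ~p)), w   [~<>-rule on 5 via uRw]
18. p, w   [~->-rule on 17]
19. ~(s -> ~p), w   [~->-rule on 17]
20. s -> ~p, w   [->-rule on 15 (branches; this branch)]
21. ~p, w   [->-rule on 20 (branches; this branch)]
Accessibility: uRu, uRv, uRw, vRv, vRw, wRw
Branch closes: p and ~p both at w.
Every branch closes (one shown): unsatisfiable in S4, hence also in S5 (every S5-frame is an S4-frame).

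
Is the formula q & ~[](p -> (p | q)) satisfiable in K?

Unsatisfiable

1. q & ~[](p -> (p | q)), w0
2. q, w0   [&-rule on 1]
3. ~[](p -> (p | q)), w0   [&-rule on 1]
4. ~(p -> (p | q)), w1   [~[]-rule on 3: fresh world w1, w0Rw1]
5. p, w1   [~->-rule on 4]
6. ~(p | q), w1   [~->-rule on 4]
7. ~p, w1   [~|-rule on 6]
8. ~q, w1   [~|-rule on 6]
Accessibility: w0Rw1
Branch closes: p and ~p both at w1.
All branches of the tableau close; one closing branch shown above.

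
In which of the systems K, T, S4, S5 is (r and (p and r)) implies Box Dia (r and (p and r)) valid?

S5

S5-tableau for the negation not ((r and (p and r)) implies Box Dia (r and (p and r))):
1. not ((r and (p and r)) implies Box Dia (r and (p and r))), 0
2. r and (p and r), 0
3. not Box Dia (r and (p and r)), 0
4. r, 0
5. p and r, 0
6. p, 0
7. not Dia (r and (p and r)), 1
8. not (r and (p and r)), 0
9. not (r and (p and r)), 1
10. not (p and r), 0
11. not (p and r), 1
12. not r, 0
Accessibility: 0R0, 0R1, 1R0, 1R1
Branch closes: r and not r both at 0.
Every branch closes (one shown): valid in S5.
S4-tableau for the negation not ((r and (p and r)) implies Box Dia (r and (p and r))):
1. not ((r and (p and r)) implies Box Dia (r and (p and r))), 0
2. r and (p and r), 0
3. not Box Dia (r and (p and r)), 0
4. r, 0
5. p and r, 0
6. p, 0
7. not Dia (r and (p and r)), 1
8. not (r and (p and r)), 1
9. not (p and r), 1
10. not r, 1
Accessibility: 0R0, 0R1, 1R1
Complete open branch: countermodel on an S4-frame, so not valid in S4, nor in K, T (the same frame is also a K-frame and a T-frame).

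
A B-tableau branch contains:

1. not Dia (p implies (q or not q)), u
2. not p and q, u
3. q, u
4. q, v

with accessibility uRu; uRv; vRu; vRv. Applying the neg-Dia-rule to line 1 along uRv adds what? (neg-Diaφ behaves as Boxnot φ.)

not (p implies (q or not q)), v

neg-Diaφ behaves as Boxnot φ: propagate the negated body to each accessible world.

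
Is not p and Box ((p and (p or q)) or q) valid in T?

Tableau for the negation not (not p and Box ((p and (p or q)) or q)):
1. not (not p and Box ((p and (p or q)) or q)), 0
2. not Box ((p and (p or q)) or q), 0
3. not ((p and (p or q)) or q), 1
4. not (p and (p or q)), 1
5. not q, 1
6. not (p or q), 1
7. not p, 1
Accessibility: 0R0, 0R1, 1R1
The negation has an open branch (countermodel exists).

Not valid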